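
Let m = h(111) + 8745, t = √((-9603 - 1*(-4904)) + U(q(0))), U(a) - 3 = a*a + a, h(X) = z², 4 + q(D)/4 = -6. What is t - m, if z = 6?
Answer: -8781 + 56*I ≈ -8781.0 + 56.0*I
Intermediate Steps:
q(D) = -40 (q(D) = -16 + 4*(-6) = -16 - 24 = -40)
h(X) = 36 (h(X) = 6² = 36)
U(a) = 3 + a + a² (U(a) = 3 + (a*a + a) = 3 + (a² + a) = 3 + (a + a²) = 3 + a + a²)
t = 56*I (t = √((-9603 - 1*(-4904)) + (3 - 40 + (-40)²)) = √((-9603 + 4904) + (3 - 40 + 1600)) = √(-4699 + 1563) = √(-3136) = 56*I ≈ 56.0*I)
m = 8781 (m = 36 + 8745 = 8781)
t - m = 56*I - 1*8781 = 56*I - 8781 = -8781 + 56*I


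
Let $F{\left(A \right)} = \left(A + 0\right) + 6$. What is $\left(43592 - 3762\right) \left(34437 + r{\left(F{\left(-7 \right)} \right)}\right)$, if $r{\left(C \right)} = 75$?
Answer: $1374612960$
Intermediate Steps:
$F{\left(A \right)} = 6 + A$ ($F{\left(A \right)} = A + 6 = 6 + A$)
$\left(43592 - 3762\right) \left(34437 + r{\left(F{\left(-7 \right)} \right)}\right) = \left(43592 - 3762\right) \left(34437 + 75\right) = 39830 \cdot 34512 = 1374612960$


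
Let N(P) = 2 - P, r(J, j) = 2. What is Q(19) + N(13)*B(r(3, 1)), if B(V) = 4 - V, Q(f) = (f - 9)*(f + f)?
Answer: 358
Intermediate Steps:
Q(f) = 2*f*(-9 + f) (Q(f) = (-9 + f)*(2*f) = 2*f*(-9 + f))
Q(19) + N(13)*B(r(3, 1)) = 2*19*(-9 + 19) + (2 - 1*13)*(4 - 1*2) = 2*19*10 + (2 - 13)*(4 - 2) = 380 - 11*2 = 380 - 22 = 358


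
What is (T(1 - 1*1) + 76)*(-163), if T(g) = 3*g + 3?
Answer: -12877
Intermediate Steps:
T(g) = 3 + 3*g
(T(1 - 1*1) + 76)*(-163) = ((3 + 3*(1 - 1*1)) + 76)*(-163) = ((3 + 3*(1 - 1)) + 76)*(-163) = ((3 + 3*0) + 76)*(-163) = ((3 + 0) + 76)*(-163) = (3 + 76)*(-163) = 79*(-163) = -12877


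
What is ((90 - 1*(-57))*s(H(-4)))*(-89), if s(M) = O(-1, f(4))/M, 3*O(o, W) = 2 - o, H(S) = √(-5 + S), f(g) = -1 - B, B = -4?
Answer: 4361*I ≈ 4361.0*I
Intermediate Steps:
f(g) = 3 (f(g) = -1 - 1*(-4) = -1 + 4 = 3)
O(o, W) = ⅔ - o/3 (O(o, W) = (2 - o)/3 = ⅔ - o/3)
s(M) = 1/M (s(M) = (⅔ - ⅓*(-1))/M = (⅔ + ⅓)/M = 1/M)
((90 - 1*(-57))*s(H(-4)))*(-89) = ((90 - 1*(-57))/(√(-5 - 4)))*(-89) = ((90 + 57)/(√(-9)))*(-89) = (147/((3*I)))*(-89) = (147*(-I/3))*(-89) = -49*I*(-89) = 4361*I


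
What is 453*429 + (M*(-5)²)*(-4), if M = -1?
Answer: 194437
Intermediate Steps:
453*429 + (M*(-5)²)*(-4) = 453*429 - 1*(-5)²*(-4) = 194337 - 1*25*(-4) = 194337 - 25*(-4) = 194337 + 100 = 194437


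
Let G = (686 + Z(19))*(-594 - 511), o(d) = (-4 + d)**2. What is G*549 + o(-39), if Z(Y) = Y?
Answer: -427682876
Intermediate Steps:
G = -779025 (G = (686 + 19)*(-594 - 511) = 705*(-1105) = -779025)
G*549 + o(-39) = -779025*549 + (-4 - 39)**2 = -427684725 + (-43)**2 = -427684725 + 1849 = -427682876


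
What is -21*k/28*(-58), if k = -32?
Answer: -1392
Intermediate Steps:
-21*k/28*(-58) = -(-672)/28*(-58) = -21*(-8/7)*(-58) = 24*(-58) = -1392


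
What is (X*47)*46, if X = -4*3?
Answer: -25944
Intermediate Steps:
X = -12
(X*47)*46 = -12*47*46 = -564*46 = -25944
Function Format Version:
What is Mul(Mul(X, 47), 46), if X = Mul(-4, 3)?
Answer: -25944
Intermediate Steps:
X = -12
Mul(Mul(X, 47), 46) = Mul(Mul(-12, 47), 46) = Mul(-564, 46) = -25944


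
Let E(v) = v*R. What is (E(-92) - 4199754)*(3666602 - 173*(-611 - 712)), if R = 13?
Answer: -16364720906950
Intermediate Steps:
E(v) = 13*v (E(v) = v*13 = 13*v)
(E(-92) - 4199754)*(3666602 - 173*(-611 - 712)) = (13*(-92) - 4199754)*(3666602 - 173*(-611 - 712)) = (-1196 - 4199754)*(3666602 - 173*(-1323)) = -4200950*(3666602 + 228879) = -4200950*3895481 = -16364720906950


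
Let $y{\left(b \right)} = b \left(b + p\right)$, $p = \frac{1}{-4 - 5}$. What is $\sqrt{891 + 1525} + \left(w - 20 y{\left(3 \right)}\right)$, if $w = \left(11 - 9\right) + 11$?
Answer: $- \frac{481}{3} + 4 \sqrt{151} \approx -111.18$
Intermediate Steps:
$p = - \frac{1}{9}$ ($p = \frac{1}{-9} = - \frac{1}{9} \approx -0.11111$)
$y{\left(b \right)} = b \left(- \frac{1}{9} + b\right)$ ($y{\left(b \right)} = b \left(b - \frac{1}{9}\right) = b \left(- \frac{1}{9} + b\right)$)
$w = 13$ ($w = 2 + 11 = 13$)
$\sqrt{891 + 1525} + \left(w - 20 y{\left(3 \right)}\right) = \sqrt{891 + 1525} + \left(13 - 20 \cdot 3 \left(- \frac{1}{9} + 3\right)\right) = \sqrt{2416} + \left(13 - 20 \cdot 3 \cdot \frac{26}{9}\right) = 4 \sqrt{151} + \left(13 - \frac{520}{3}\right) = 4 \sqrt{151} - \frac{481}{3} = - \frac{481}{3} + 4 \sqrt{151}$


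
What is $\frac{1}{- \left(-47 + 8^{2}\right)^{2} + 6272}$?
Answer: $\frac{1}{5983} \approx 0.00016714$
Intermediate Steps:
$\frac{1}{- \left(-47 + 8^{2}\right)^{2} + 6272} = \frac{1}{- \left(-47 + 64\right)^{2} + 6272} = \frac{1}{- 17^{2} + 6272} = \frac{1}{\left(-1\right) 289 + 6272} = \frac{1}{-289 + 6272} = \frac{1}{5983}$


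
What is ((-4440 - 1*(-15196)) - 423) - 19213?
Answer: -8880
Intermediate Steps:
((-4440 - 1*(-15196)) - 423) - 19213 = ((-4440 + 15196) - 423) - 19213 = (10756 - 423) - 19213 = 10333 - 19213 = -8880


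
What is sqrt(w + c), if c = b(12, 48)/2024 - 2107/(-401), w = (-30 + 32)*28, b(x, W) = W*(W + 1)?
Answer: sqrt(642434179849)/101453 ≈ 7.9004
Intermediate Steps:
b(x, W) = W*(1 + W)
w = 56 (w = 2*28 = 56)
c = 650965/101453 (c = (48*(1 + 48))/2024 - 2107/(-401) = (48*49)*(1/2024) - 2107*(-1/401) = 2352*(1/2024) + 2107/401 = 294/253 + 2107/401 = 650965/101453 ≈ 6.4164)
sqrt(w + c) = sqrt(56 + 650965/101453) = sqrt(6332333/101453) = sqrt(642434179849)/101453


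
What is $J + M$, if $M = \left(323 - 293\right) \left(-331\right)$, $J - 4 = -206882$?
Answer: $-216808$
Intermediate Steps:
$J = -206878$ ($J = 4 - 206882 = -206878$)
$M = -9930$ ($M = 30 \left(-331\right) = -9930$)
$J + M = -206878 - 9930 = -216808$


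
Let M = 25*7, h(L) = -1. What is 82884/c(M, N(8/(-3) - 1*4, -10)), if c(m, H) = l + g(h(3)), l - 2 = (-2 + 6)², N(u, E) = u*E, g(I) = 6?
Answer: 6907/2 ≈ 3453.5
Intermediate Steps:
M = 175
N(u, E) = E*u
l = 18 (l = 2 + (-2 + 6)² = 2 + 4² = 2 + 16 = 18)
c(m, H) = 24 (c(m, H) = 18 + 6 = 24)
82884/c(M, N(8/(-3) - 1*4, -10)) = 82884/24 = 82884*(1/24) = 6907/2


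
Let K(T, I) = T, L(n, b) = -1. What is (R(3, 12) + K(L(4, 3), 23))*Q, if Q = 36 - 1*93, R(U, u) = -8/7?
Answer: 855/7 ≈ 122.14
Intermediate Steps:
R(U, u) = -8/7 (R(U, u) = -8*⅐ = -8/7)
Q = -57 (Q = 36 - 93 = -57)
(R(3, 12) + K(L(4, 3), 23))*Q = (-8/7 - 1)*(-57) = -15/7*(-57) = 855/7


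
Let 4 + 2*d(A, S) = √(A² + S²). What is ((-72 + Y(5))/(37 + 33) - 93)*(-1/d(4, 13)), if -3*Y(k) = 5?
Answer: 79004/17745 + 19751*√185/17745 ≈ 19.591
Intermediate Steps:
Y(k) = -5/3 (Y(k) = -⅓*5 = -5/3)
d(A, S) = -2 + √(A² + S²)/2
((-72 + Y(5))/(37 + 33) - 93)*(-1/d(4, 13)) = ((-72 - 5/3)/(37 + 33) - 93)*(-1/(-2 + √(4² + 13²)/2)) = (-221/3/70 - 93)*(-1/(-2 + √(16 + 169)/2)) = (-221/3*1/70 - 93)*(-1/(-2 + √185/2)) = (-221/210 - 93)*(-1/(-2 + √185/2)) = -(-19751)/(210*(-2 + √185/2)) = 19751/(210*(-2 + √185/2))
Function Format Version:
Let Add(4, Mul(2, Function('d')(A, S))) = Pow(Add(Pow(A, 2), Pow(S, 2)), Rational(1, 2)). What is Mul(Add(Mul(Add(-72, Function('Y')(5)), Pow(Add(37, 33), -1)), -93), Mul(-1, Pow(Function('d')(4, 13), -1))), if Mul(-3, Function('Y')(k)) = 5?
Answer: Add(Rational(79004, 17745), Mul(Rational(19751, 17745), Pow(185, Rational(1, 2)))) ≈ 19.591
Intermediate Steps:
Function('Y')(k) = Rational(-5, 3) (Function('Y')(k) = Mul(Rational(-1, 3), 5) = Rational(-5, 3))
Function('d')(A, S) = Add(-2, Mul(Rational(1, 2), Pow(Add(Pow(A, 2), Pow(S, 2)), Rational(1, 2))))
Mul(Add(Mul(Add(-72, Function('Y')(5)), Pow(Add(37, 33), -1)), -93), Mul(-1, Pow(Function('d')(4, 13), -1))) = Mul(Add(Mul(Add(-72, Rational(-5, 3)), Pow(Add(37, 33), -1)), -93), Mul(-1, Pow(Add(-2, Mul(Rational(1, 2), Pow(Add(Pow(4, 2), Pow(13, 2)), Rational(1, 2)))), -1))) = Mul(Add(Mul(Rational(-221, 3), Pow(70, -1)), -93), Mul(-1, Pow(Add(-2, Mul(Rational(1, 2), Pow(Add(16, 169), Rational(1, 2)))), -1))) = Mul(Add(Mul(Rational(-221, 3), Rational(1, 70)), -93), Mul(-1, Pow(Add(-2, Mul(Rational(1, 2), Pow(185, Rational(1, 2)))), -1))) = Mul(Add(Rational(-221, 210), -93), Mul(-1, Pow(Add(-2, Mul(Rational(1, 2), Pow(185, Rational(1, 2)))), -1))) = Mul(Rational(-19751, 210), Mul(-1, Pow(Add(-2, Mul(Rational(1, 2), Pow(185, Rational(1, 2)))), -1))) = Mul(Rational(19751, 210), Pow(Add(-2, Mul(Rational(1, 2), Pow(185, Rational(1, 2)))), -1))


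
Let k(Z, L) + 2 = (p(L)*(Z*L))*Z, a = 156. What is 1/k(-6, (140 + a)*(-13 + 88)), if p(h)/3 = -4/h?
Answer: -1/434 ≈ -0.0023041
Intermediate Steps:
p(h) = -12/h (p(h) = 3*(-4/h) = -12/h)
k(Z, L) = -2 - 12*Z² (k(Z, L) = -2 + ((-12/L)*(Z*L))*Z = -2 + ((-12/L)*(L*Z))*Z = -2 + (-12*Z)*Z = -2 - 12*Z²)
1/k(-6, (140 + a)*(-13 + 88)) = 1/(-2 - 12*(-6)²) = 1/(-2 - 12*36) = 1/(-2 - 432) = 1/(-434) = -1/434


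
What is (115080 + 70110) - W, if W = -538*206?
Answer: 296018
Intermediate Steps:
W = -110828
(115080 + 70110) - W = (115080 + 70110) - 1*(-110828) = 185190 + 110828 = 296018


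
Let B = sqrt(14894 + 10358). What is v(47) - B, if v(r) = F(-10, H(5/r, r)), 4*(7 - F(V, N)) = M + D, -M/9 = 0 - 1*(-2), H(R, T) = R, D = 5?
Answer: 41/4 - 2*sqrt(6313) ≈ -148.66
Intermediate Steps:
M = -18 (M = -9*(0 - 1*(-2)) = -9*(0 + 2) = -9*2 = -18)
F(V, N) = 41/4 (F(V, N) = 7 - (-18 + 5)/4 = 7 - 1/4*(-13) = 7 + 13/4 = 41/4)
v(r) = 41/4
B = 2*sqrt(6313) (B = sqrt(25252) = 2*sqrt(6313) ≈ 158.91)
v(47) - B = 41/4 - 2*sqrt(6313)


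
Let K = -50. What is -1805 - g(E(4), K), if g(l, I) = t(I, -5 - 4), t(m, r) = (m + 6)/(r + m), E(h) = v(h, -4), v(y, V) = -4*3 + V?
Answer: -106539/59 ≈ -1805.7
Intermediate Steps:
v(y, V) = -12 + V
E(h) = -16 (E(h) = -12 - 4 = -16)
t(m, r) = (6 + m)/(m + r)
g(l, I) = (6 + I)/(-9 + I) (g(l, I) = (6 + I)/(I + (-5 - 4)) = (6 + I)/(I - 9) = (6 + I)/(-9 + I))
-1805 - g(E(4), K) = -1805 - (6 - 50)/(-9 - 50) = -1805 - (-44)/(-59) = -1805 - (-1)*(-44)/59 = -1805 - 1*44/59 = -1805 - 44/59 = -106539/59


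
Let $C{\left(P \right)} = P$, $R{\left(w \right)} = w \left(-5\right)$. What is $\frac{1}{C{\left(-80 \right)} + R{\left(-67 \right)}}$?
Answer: $\frac{1}{255} \approx 0.0039216$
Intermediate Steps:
$R{\left(w \right)} = - 5 w$
$\frac{1}{C{\left(-80 \right)} + R{\left(-67 \right)}} = \frac{1}{-80 - -335} = \frac{1}{-80 + 335} = \frac{1}{255}$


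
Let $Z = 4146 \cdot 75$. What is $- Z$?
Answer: $-310950$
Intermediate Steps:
$Z = 310950$
$- Z = \left(-1\right) 310950 = -310950$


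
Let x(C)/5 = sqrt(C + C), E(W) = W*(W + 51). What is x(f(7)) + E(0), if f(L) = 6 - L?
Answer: 5*I*sqrt(2) ≈ 7.0711*I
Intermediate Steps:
E(W) = W*(51 + W)
x(C) = 5*sqrt(2)*sqrt(C) (x(C) = 5*sqrt(C + C) = 5*sqrt(2*C) = 5*(sqrt(2)*sqrt(C)) = 5*sqrt(2)*sqrt(C))
x(f(7)) + E(0) = 5*sqrt(2)*sqrt(6 - 1*7) + 0*(51 + 0) = 5*sqrt(2)*sqrt(6 - 7) + 0*51 = 5*sqrt(2)*sqrt(-1) + 0 = 5*sqrt(2)*I + 0 = 5*I*sqrt(2) + 0 = 5*I*sqrt(2)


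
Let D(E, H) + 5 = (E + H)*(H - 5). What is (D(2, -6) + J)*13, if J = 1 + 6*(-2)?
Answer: 364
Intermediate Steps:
J = -11 (J = 1 - 12 = -11)
D(E, H) = -5 + (-5 + H)*(E + H) (D(E, H) = -5 + (E + H)*(H - 5) = -5 + (E + H)*(-5 + H) = -5 + (-5 + H)*(E + H))
(D(2, -6) + J)*13 = ((-5 + (-6)² - 5*2 - 5*(-6) + 2*(-6)) - 11)*13 = ((-5 + 36 - 10 + 30 - 12) - 11)*13 = (39 - 11)*13 = 28*13 = 364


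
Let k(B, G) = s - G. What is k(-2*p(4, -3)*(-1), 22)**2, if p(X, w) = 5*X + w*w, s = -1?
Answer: 529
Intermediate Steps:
p(X, w) = w**2 + 5*X (p(X, w) = 5*X + w**2 = w**2 + 5*X)
k(B, G) = -1 - G
k(-2*p(4, -3)*(-1), 22)**2 = (-1 - 1*22)**2 = (-1 - 22)**2 = (-23)**2 = 529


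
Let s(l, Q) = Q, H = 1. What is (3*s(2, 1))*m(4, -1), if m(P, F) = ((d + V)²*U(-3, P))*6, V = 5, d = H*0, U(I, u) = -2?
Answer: -900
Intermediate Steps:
d = 0 (d = 1*0 = 0)
m(P, F) = -300 (m(P, F) = ((0 + 5)²*(-2))*6 = (5²*(-2))*6 = (25*(-2))*6 = -50*6 = -300)
(3*s(2, 1))*m(4, -1) = (3*1)*(-300) = 3*(-300) = -900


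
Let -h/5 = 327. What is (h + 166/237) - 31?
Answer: -394676/237 ≈ -1665.3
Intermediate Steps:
h = -1635 (h = -5*327 = -1635)
(h + 166/237) - 31 = (-1635 + 166/237) - 31 = -387329/237 - 31 = -394676/237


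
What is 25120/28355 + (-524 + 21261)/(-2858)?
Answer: -103240935/16207718 ≈ -6.3699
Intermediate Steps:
25120/28355 + (-524 + 21261)/(-2858) = 25120*(1/28355) + 20737*(-1/2858) = 5024/5671 - 20737/2858 = -103240935/16207718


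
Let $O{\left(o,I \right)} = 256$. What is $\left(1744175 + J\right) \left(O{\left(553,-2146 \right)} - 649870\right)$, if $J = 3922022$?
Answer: $-3680840897958$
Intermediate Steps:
$\left(1744175 + J\right) \left(O{\left(553,-2146 \right)} - 649870\right) = \left(1744175 + 3922022\right) \left(256 - 649870\right) = 5666197 \left(-649614\right) = -3680840897958$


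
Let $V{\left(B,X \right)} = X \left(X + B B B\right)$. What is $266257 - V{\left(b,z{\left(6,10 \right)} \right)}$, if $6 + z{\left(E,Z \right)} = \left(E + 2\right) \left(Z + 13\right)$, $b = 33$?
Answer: $-6162213$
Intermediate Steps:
$z{\left(E,Z \right)} = -6 + \left(2 + E\right) \left(13 + Z\right)$ ($z{\left(E,Z \right)} = -6 + \left(E + 2\right) \left(Z + 13\right) = -6 + \left(2 + E\right) \left(13 + Z\right)$)
$V{\left(B,X \right)} = X \left(X + B^{3}\right)$ ($V{\left(B,X \right)} = X \left(X + B^{2} B\right) = X \left(X + B^{3}\right)$)
$266257 - V{\left(b,z{\left(6,10 \right)} \right)} = 266257 - \left(20 + 2 \cdot 10 + 13 \cdot 6 + 6 \cdot 10\right) \left(\left(20 + 2 \cdot 10 + 13 \cdot 6 + 6 \cdot 10\right) + 33^{3}\right) = 266257 - \left(20 + 20 + 78 + 60\right) \left(\left(20 + 20 + 78 + 60\right) + 35937\right) = 266257 - 178 \left(178 + 35937\right) = 266257 - 178 \cdot 36115 = 266257 - 6428470 = -6162213$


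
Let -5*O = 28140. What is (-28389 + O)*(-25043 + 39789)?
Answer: -501614682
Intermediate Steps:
O = -5628 (O = -⅕*28140 = -5628)
(-28389 + O)*(-25043 + 39789) = (-28389 - 5628)*(-25043 + 39789) = -34017*14746 = -501614682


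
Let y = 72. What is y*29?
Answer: 2088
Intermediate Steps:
y*29 = 72*29 = 2088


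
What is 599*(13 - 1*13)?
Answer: 0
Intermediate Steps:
599*(13 - 1*13) = 599*(13 - 13) = 599*0 = 0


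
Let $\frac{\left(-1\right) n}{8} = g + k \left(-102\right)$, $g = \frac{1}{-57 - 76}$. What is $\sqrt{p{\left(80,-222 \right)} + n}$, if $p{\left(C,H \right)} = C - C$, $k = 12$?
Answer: $\frac{2 \sqrt{43302938}}{133} \approx 98.955$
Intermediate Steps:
$p{\left(C,H \right)} = 0$
$g = - \frac{1}{133}$ ($g = \frac{1}{-133} = - \frac{1}{133} \approx -0.0075188$)
$n = \frac{1302344}{133}$ ($n = - 8 \left(- \frac{1}{133} + 12 \left(-102\right)\right) = - 8 \left(- \frac{1}{133} - 1224\right) = \left(-8\right) \left(- \frac{162793}{133}\right) = \frac{1302344}{133} \approx 9792.1$)
$\sqrt{p{\left(80,-222 \right)} + n} = \sqrt{0 + \frac{1302344}{133}} = \sqrt{\frac{1302344}{133}} = \frac{2 \sqrt{43302938}}{133}$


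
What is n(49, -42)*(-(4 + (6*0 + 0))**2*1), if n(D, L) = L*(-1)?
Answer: -672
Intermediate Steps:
n(D, L) = -L
n(49, -42)*(-(4 + (6*0 + 0))**2*1) = (-1*(-42))*(-(4 + (6*0 + 0))**2*1) = 42*(-(4 + (0 + 0))**2*1) = 42*(-(4 + 0)**2*1) = 42*(-1*4**2*1) = 42*(-1*16*1) = 42*(-16*1) = 42*(-16) = -672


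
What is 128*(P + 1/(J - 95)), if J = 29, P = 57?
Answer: 240704/33 ≈ 7294.1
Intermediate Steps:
128*(P + 1/(J - 95)) = 128*(57 + 1/(29 - 95)) = 128*(57 + 1/(-66)) = 128*(57 - 1/66) = 128*(3761/66) = 240704/33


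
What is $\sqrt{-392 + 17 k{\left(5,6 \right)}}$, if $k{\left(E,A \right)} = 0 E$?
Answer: $14 i \sqrt{2} \approx 19.799 i$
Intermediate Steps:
$k{\left(E,A \right)} = 0$
$\sqrt{-392 + 17 k{\left(5,6 \right)}} = \sqrt{-392 + 17 \cdot 0} = \sqrt{-392 + 0} = \sqrt{-392} = 14 i \sqrt{2}$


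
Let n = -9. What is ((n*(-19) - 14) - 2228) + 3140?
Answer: 1069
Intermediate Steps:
((n*(-19) - 14) - 2228) + 3140 = ((-9*(-19) - 14) - 2228) + 3140 = ((171 - 14) - 2228) + 3140 = (157 - 2228) + 3140 = -2071 + 3140 = 1069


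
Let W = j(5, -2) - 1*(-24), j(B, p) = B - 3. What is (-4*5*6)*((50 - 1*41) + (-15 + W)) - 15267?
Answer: -17667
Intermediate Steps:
j(B, p) = -3 + B
W = 26 (W = (-3 + 5) - 1*(-24) = 2 + 24 = 26)
(-4*5*6)*((50 - 1*41) + (-15 + W)) - 15267 = (-4*5*6)*((50 - 1*41) + (-15 + 26)) - 15267 = (-20*6)*((50 - 41) + 11) - 15267 = -120*(9 + 11) - 15267 = -120*20 - 15267 = -2400 - 15267 = -17667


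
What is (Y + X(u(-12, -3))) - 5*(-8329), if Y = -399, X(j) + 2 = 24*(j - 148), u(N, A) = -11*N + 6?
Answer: 41004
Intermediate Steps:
u(N, A) = 6 - 11*N
X(j) = -3554 + 24*j (X(j) = -2 + 24*(j - 148) = -2 + 24*(-148 + j) = -2 + (-3552 + 24*j) = -3554 + 24*j)
(Y + X(u(-12, -3))) - 5*(-8329) = (-399 + (-3554 + 24*(6 - 11*(-12)))) - 5*(-8329) = (-399 + (-3554 + 24*(6 + 132))) + 41645 = (-399 + (-3554 + 24*138)) + 41645 = (-399 + (-3554 + 3312)) + 41645 = (-399 - 242) + 41645 = -641 + 41645 = 41004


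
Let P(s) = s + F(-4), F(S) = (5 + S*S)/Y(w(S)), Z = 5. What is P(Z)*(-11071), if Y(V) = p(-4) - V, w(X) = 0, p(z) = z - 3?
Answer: -22142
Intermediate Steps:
p(z) = -3 + z
Y(V) = -7 - V (Y(V) = (-3 - 4) - V = -7 - V)
F(S) = -5/7 - S**2/7 (F(S) = (5 + S*S)/(-7 - 1*0) = (5 + S**2)/(-7 + 0) = (5 + S**2)/(-7) = (5 + S**2)*(-1/7) = -5/7 - S**2/7)
P(s) = -3 + s (P(s) = s + (-5/7 - 1/7*(-4)**2) = s + (-5/7 - 1/7*16) = s + (-5/7 - 16/7) = s - 3 = -3 + s)
P(Z)*(-11071) = (-3 + 5)*(-11071) = 2*(-11071) = -22142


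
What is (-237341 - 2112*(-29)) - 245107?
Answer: -421200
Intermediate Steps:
(-237341 - 2112*(-29)) - 245107 = (-237341 + 61248) - 245107 = -176093 - 245107 = -421200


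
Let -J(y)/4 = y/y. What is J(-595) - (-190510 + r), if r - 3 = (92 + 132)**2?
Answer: 140327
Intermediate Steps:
r = 50179 (r = 3 + (92 + 132)**2 = 3 + 224**2 = 3 + 50176 = 50179)
J(y) = -4 (J(y) = -4*y/y = -4*1 = -4)
J(-595) - (-190510 + r) = -4 - (-190510 + 50179) = -4 - 1*(-140331) = -4 + 140331 = 140327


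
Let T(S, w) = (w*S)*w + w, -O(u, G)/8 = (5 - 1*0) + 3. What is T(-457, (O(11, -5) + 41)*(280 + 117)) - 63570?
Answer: -38102521278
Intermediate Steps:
O(u, G) = -64 (O(u, G) = -8*((5 - 1*0) + 3) = -8*((5 + 0) + 3) = -8*(5 + 3) = -8*8 = -64)
T(S, w) = w + S*w² (T(S, w) = (S*w)*w + w = S*w² + w = w + S*w²)
T(-457, (O(11, -5) + 41)*(280 + 117)) - 63570 = ((-64 + 41)*(280 + 117))*(1 - 457*(-64 + 41)*(280 + 117)) - 63570 = (-23*397)*(1 - (-10511)*397) - 63570 = -9131*(1 - 457*(-9131)) - 63570 = -9131*(1 + 4172867) - 63570 = -9131*4172868 - 63570 = -38102457708 - 63570 = -38102521278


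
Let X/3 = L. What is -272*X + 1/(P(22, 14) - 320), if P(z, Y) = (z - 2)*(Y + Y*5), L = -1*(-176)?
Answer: -195317759/1360 ≈ -1.4362e+5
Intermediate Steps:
L = 176
X = 528 (X = 3*176 = 528)
P(z, Y) = 6*Y*(-2 + z) (P(z, Y) = (-2 + z)*(Y + 5*Y) = (-2 + z)*(6*Y) = 6*Y*(-2 + z))
-272*X + 1/(P(22, 14) - 320) = -272*528 + 1/(6*14*(-2 + 22) - 320) = -143616 + 1/(6*14*20 - 320) = -143616 + 1/(1680 - 320) = -143616 + 1/1360 = -195317759/1360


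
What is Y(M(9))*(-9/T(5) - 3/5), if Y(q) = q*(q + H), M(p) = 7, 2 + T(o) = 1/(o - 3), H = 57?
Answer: 12096/5 ≈ 2419.2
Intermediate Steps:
T(o) = -2 + 1/(-3 + o) (T(o) = -2 + 1/(o - 3) = -2 + 1/(-3 + o))
Y(q) = q*(57 + q) (Y(q) = q*(q + 57) = q*(57 + q))
Y(M(9))*(-9/T(5) - 3/5) = (7*(57 + 7))*(-9*(-3 + 5)/(7 - 2*5) - 3/5) = (7*64)*(-9*2/(7 - 10) - 3*⅕) = 448*(-9/((½)*(-3)) - ⅗) = 448*(-9/(-3/2) - ⅗) = 448*(-9*(-⅔) - ⅗) = 448*(6 - ⅗) = 448*(27/5) = 12096/5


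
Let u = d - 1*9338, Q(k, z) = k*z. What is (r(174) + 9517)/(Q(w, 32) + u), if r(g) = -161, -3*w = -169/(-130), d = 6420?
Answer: -70170/21989 ≈ -3.1911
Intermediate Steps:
w = -13/30 (w = -(-169)/(3*(-130)) = -(-169)*(-1)/(3*130) = -1/3*13/10 = -13/30 ≈ -0.43333)
u = -2918 (u = 6420 - 1*9338 = 6420 - 9338 = -2918)
(r(174) + 9517)/(Q(w, 32) + u) = (-161 + 9517)/(-13/30*32 - 2918) = 9356/(-208/15 - 2918) = 9356/(-43978/15) = 9356*(-15/43978) = -70170/21989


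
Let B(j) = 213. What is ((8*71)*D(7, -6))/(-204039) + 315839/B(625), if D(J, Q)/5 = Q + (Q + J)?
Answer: 21482166107/14486769 ≈ 1482.9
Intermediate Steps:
D(J, Q) = 5*J + 10*Q (D(J, Q) = 5*(Q + (Q + J)) = 5*(Q + (J + Q)) = 5*(J + 2*Q) = 5*J + 10*Q)
((8*71)*D(7, -6))/(-204039) + 315839/B(625) = ((8*71)*(5*7 + 10*(-6)))/(-204039) + 315839/213 = (568*(35 - 60))*(-1/204039) + 315839*(1/213) = (568*(-25))*(-1/204039) + 315839/213 = -14200*(-1/204039) + 315839/213 = 14200/204039 + 315839/213 = 21482166107/14486769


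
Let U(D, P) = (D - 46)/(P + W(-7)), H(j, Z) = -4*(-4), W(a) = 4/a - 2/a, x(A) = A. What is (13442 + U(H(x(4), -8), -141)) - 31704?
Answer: -18060908/989 ≈ -18262.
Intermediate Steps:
W(a) = 2/a
H(j, Z) = 16
U(D, P) = (-46 + D)/(-2/7 + P) (U(D, P) = (D - 46)/(P + 2/(-7)) = (-46 + D)/(P + 2*(-⅐)) = (-46 + D)/(P - 2/7) = (-46 + D)/(-2/7 + P))
(13442 + U(H(x(4), -8), -141)) - 31704 = (13442 + 7*(-46 + 16)/(-2 + 7*(-141))) - 31704 = (13442 + 7*(-30)/(-2 - 987)) - 31704 = (13442 + 7*(-30)/(-989)) - 31704 = (13442 + 7*(-1/989)*(-30)) - 31704 = (13442 + 210/989) - 31704 = 13294348/989 - 31704 = -18060908/989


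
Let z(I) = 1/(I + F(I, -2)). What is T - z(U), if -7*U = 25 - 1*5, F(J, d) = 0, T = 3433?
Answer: 68667/20 ≈ 3433.4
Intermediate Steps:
U = -20/7 (U = -(25 - 1*5)/7 = -(25 - 5)/7 = -⅐*20 = -20/7 ≈ -2.8571)
z(I) = 1/I (z(I) = 1/(I + 0) = 1/I)
T - z(U) = 3433 - 1/(-20/7) = 3433 - 1*(-7/20) = 3433 + 7/20 = 68667/20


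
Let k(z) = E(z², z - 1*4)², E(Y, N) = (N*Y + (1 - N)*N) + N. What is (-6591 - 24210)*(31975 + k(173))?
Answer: -779224234913538459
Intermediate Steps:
E(Y, N) = N + N*Y + N*(1 - N) (E(Y, N) = (N*Y + N*(1 - N)) + N = N + N*Y + N*(1 - N))
k(z) = (-4 + z)²*(6 + z² - z)² (k(z) = ((z - 1*4)*(2 + z² - (z - 1*4)))² = ((z - 4)*(2 + z² - (z - 4)))² = ((-4 + z)*(2 + z² - (-4 + z)))² = ((-4 + z)*(2 + z² + (4 - z)))² = ((-4 + z)*(6 + z² - z))² = (-4 + z)²*(6 + z² - z)²)
(-6591 - 24210)*(31975 + k(173)) = (-6591 - 24210)*(31975 + (-4 + 173)²*(6 + 173² - 1*173)²) = -30801*(31975 + 169²*(6 + 29929 - 173)²) = -30801*(31975 + 28561*29762²) = -30801*(31975 + 28561*885776644) = -30801*(31975 + 25298666729284) = -30801*25298666761259 = -779224234913538459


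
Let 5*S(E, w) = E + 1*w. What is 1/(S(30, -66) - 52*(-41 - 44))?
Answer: 5/22064 ≈ 0.00022661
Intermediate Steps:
S(E, w) = E/5 + w/5 (S(E, w) = (E + 1*w)/5 = (E + w)/5 = E/5 + w/5)
1/(S(30, -66) - 52*(-41 - 44)) = 1/(((⅕)*30 + (⅕)*(-66)) - 52*(-41 - 44)) = 1/((6 - 66/5) - 52*(-85)) = 1/(-36/5 - 1*(-4420)) = 1/(-36/5 + 4420) = 1/(22064/5) = 5/22064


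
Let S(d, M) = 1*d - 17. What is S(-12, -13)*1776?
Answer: -51504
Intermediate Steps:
S(d, M) = -17 + d (S(d, M) = d - 17 = -17 + d)
S(-12, -13)*1776 = (-17 - 12)*1776 = -29*1776 = -51504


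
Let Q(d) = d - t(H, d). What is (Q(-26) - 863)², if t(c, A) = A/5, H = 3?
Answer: 19527561/25 ≈ 7.8110e+5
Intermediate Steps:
t(c, A) = A/5 (t(c, A) = A*(⅕) = A/5)
Q(d) = 4*d/5 (Q(d) = d - d/5 = 4*d/5)
(Q(-26) - 863)² = ((⅘)*(-26) - 863)² = (-104/5 - 863)² = (-4419/5)² = 19527561/25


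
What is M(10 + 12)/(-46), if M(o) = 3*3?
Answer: -9/46 ≈ -0.19565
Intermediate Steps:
M(o) = 9
M(10 + 12)/(-46) = 9/(-46) = 9*(-1/46) = -9/46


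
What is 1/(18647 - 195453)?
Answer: -1/176806 ≈ -5.6559e-6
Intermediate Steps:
1/(18647 - 195453) = 1/(-176806) = -1/176806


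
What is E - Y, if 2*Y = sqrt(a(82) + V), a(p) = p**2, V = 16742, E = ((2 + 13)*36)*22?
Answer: 11880 - sqrt(23466)/2 ≈ 11803.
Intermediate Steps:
E = 11880 (E = (15*36)*22 = 540*22 = 11880)
Y = sqrt(23466)/2 (Y = sqrt(82**2 + 16742)/2 = sqrt(6724 + 16742)/2 = sqrt(23466)/2 ≈ 76.593)
E - Y = 11880 - sqrt(23466)/2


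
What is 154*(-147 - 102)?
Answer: -38346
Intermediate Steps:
154*(-147 - 102) = 154*(-249) = -38346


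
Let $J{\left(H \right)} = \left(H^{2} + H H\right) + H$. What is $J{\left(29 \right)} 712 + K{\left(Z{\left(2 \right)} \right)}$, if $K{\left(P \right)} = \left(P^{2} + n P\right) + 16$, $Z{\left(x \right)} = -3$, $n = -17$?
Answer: $1218308$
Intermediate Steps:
$K{\left(P \right)} = 16 + P^{2} - 17 P$ ($K{\left(P \right)} = \left(P^{2} - 17 P\right) + 16 = 16 + P^{2} - 17 P$)
$J{\left(H \right)} = H + 2 H^{2}$ ($J{\left(H \right)} = \left(H^{2} + H^{2}\right) + H = 2 H^{2} + H = H + 2 H^{2}$)
$J{\left(29 \right)} 712 + K{\left(Z{\left(2 \right)} \right)} = 29 \left(1 + 2 \cdot 29\right) 712 + \left(16 + \left(-3\right)^{2} - -51\right) = 29 \left(1 + 58\right) 712 + \left(16 + 9 + 51\right) = 29 \cdot 59 \cdot 712 + 76 = 1711 \cdot 712 + 76 = 1218232 + 76 = 1218308$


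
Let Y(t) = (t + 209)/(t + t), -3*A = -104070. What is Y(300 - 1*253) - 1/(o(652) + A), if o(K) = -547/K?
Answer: 2894987980/1063014651 ≈ 2.7234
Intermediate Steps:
A = 34690 (A = -⅓*(-104070) = 34690)
Y(t) = (209 + t)/(2*t) (Y(t) = (209 + t)/((2*t)) = (209 + t)*(1/(2*t)) = (209 + t)/(2*t))
Y(300 - 1*253) - 1/(o(652) + A) = (209 + (300 - 1*253))/(2*(300 - 1*253)) - 1/(-547/652 + 34690) = (209 + (300 - 253))/(2*(300 - 253)) - 1/(-547*1/652 + 34690) = (½)*(209 + 47)/47 - 1/(-547/652 + 34690) = (½)*(1/47)*256 - 1/22617333/652 = 128/47 - 1*652/22617333 = 128/47 - 652/22617333 = 2894987980/1063014651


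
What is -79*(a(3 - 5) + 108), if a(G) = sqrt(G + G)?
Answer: -8532 - 158*I ≈ -8532.0 - 158.0*I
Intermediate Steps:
a(G) = sqrt(2)*sqrt(G) (a(G) = sqrt(2*G) = sqrt(2)*sqrt(G))
-79*(a(3 - 5) + 108) = -79*(sqrt(2)*sqrt(3 - 5) + 108) = -79*(sqrt(2)*sqrt(-2) + 108) = -79*(sqrt(2)*(I*sqrt(2)) + 108) = -79*(2*I + 108) = -79*(108 + 2*I) = -8532 - 158*I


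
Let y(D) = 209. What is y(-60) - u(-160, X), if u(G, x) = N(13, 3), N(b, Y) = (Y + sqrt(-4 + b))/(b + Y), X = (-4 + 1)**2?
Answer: 1669/8 ≈ 208.63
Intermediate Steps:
X = 9 (X = (-3)**2 = 9)
N(b, Y) = (Y + sqrt(-4 + b))/(Y + b)
u(G, x) = 3/8 (u(G, x) = (3 + sqrt(-4 + 13))/(3 + 13) = (3 + sqrt(9))/16 = (3 + 3)/16 = (1/16)*6 = 3/8)
y(-60) - u(-160, X) = 209 - 1*3/8 = 209 - 3/8 = 1669/8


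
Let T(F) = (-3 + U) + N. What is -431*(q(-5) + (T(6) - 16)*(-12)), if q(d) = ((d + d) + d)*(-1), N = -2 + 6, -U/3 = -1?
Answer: -68529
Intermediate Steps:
U = 3 (U = -3*(-1) = 3)
N = 4
q(d) = -3*d (q(d) = (2*d + d)*(-1) = (3*d)*(-1) = -3*d)
T(F) = 4 (T(F) = (-3 + 3) + 4 = 0 + 4 = 4)
-431*(q(-5) + (T(6) - 16)*(-12)) = -431*(-3*(-5) + (4 - 16)*(-12)) = -431*(15 - 12*(-12)) = -431*(15 + 144) = -431*159 = -68529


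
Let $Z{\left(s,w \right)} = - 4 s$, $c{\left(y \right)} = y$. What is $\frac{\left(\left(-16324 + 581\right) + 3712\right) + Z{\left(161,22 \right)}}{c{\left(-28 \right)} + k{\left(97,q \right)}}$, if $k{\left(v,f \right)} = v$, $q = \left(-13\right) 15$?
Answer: $- \frac{4225}{23} \approx -183.7$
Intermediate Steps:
$q = -195$
$\frac{\left(\left(-16324 + 581\right) + 3712\right) + Z{\left(161,22 \right)}}{c{\left(-28 \right)} + k{\left(97,q \right)}} = \frac{\left(\left(-16324 + 581\right) + 3712\right) - 644}{-28 + 97} = \frac{\left(-15743 + 3712\right) - 644}{69} = \left(-12031 - 644\right) \frac{1}{69} = \left(-12675\right) \frac{1}{69} = - \frac{4225}{23}$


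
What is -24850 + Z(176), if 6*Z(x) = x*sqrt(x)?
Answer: -24850 + 352*sqrt(11)/3 ≈ -24461.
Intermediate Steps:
Z(x) = x**(3/2)/6 (Z(x) = (x*sqrt(x))/6 = x**(3/2)/6)
-24850 + Z(176) = -24850 + 176**(3/2)/6 = -24850 + (704*sqrt(11))/6 = -24850 + 352*sqrt(11)/3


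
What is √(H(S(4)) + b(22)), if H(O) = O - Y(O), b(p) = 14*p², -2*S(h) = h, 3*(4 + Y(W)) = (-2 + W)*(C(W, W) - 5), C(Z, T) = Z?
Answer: √60918/3 ≈ 82.272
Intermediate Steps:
Y(W) = -4 + (-5 + W)*(-2 + W)/3 (Y(W) = -4 + ((-2 + W)*(W - 5))/3 = -4 + ((-2 + W)*(-5 + W))/3 = -4 + ((-5 + W)*(-2 + W))/3 = -4 + (-5 + W)*(-2 + W)/3)
S(h) = -h/2
H(O) = ⅔ - O²/3 + 10*O/3 (H(O) = O - (-⅔ - 7*O/3 + O²/3) = O + (⅔ - O²/3 + 7*O/3) = ⅔ - O²/3 + 10*O/3)
√(H(S(4)) + b(22)) = √((⅔ - (-½*4)²/3 + 10*(-½*4)/3) + 14*22²) = √((⅔ - ⅓*(-2)² + (10/3)*(-2)) + 14*484) = √((⅔ - ⅓*4 - 20/3) + 6776) = √((⅔ - 4/3 - 20/3) + 6776) = √(-22/3 + 6776) = √(20306/3) = √60918/3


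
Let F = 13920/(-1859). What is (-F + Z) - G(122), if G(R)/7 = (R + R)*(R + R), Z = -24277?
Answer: -819858991/1859 ≈ -4.4102e+5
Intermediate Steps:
F = -13920/1859 (F = 13920*(-1/1859) = -13920/1859 ≈ -7.4879)
G(R) = 28*R² (G(R) = 7*((R + R)*(R + R)) = 7*((2*R)*(2*R)) = 7*(4*R²) = 28*R²)
(-F + Z) - G(122) = (-1*(-13920/1859) - 24277) - 28*122² = (13920/1859 - 24277) - 28*14884 = -45117023/1859 - 1*416752 = -45117023/1859 - 416752 = -819858991/1859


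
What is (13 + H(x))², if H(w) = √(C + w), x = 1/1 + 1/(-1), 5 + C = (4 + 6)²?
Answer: (13 + √95)² ≈ 517.42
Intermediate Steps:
C = 95 (C = -5 + (4 + 6)² = -5 + 10² = -5 + 100 = 95)
x = 0 (x = 1*1 + 1*(-1) = 1 - 1 = 0)
H(w) = √(95 + w)
(13 + H(x))² = (13 + √(95 + 0))² = (13 + √95)²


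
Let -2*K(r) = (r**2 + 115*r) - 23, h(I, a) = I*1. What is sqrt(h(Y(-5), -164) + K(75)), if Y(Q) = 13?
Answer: I*sqrt(28402)/2 ≈ 84.264*I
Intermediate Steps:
h(I, a) = I
K(r) = 23/2 - 115*r/2 - r**2/2 (K(r) = -((r**2 + 115*r) - 23)/2 = -(-23 + r**2 + 115*r)/2 = 23/2 - 115*r/2 - r**2/2)
sqrt(h(Y(-5), -164) + K(75)) = sqrt(13 + (23/2 - 115/2*75 - 1/2*75**2)) = sqrt(13 + (23/2 - 8625/2 - 1/2*5625)) = sqrt(13 + (23/2 - 8625/2 - 5625/2)) = sqrt(13 - 14227/2) = sqrt(-14201/2) = I*sqrt(28402)/2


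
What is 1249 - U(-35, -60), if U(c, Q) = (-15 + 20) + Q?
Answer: 1304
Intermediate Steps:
U(c, Q) = 5 + Q
1249 - U(-35, -60) = 1249 - (5 - 60) = 1249 - 1*(-55) = 1249 + 55 = 1304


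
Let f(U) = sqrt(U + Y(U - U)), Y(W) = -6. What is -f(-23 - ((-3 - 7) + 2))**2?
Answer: 21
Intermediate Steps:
f(U) = sqrt(-6 + U) (f(U) = sqrt(U - 6) = sqrt(-6 + U))
-f(-23 - ((-3 - 7) + 2))**2 = -(sqrt(-6 + (-23 - ((-3 - 7) + 2))))**2 = -(sqrt(-6 + (-23 - (-10 + 2))))**2 = -(sqrt(-6 + (-23 - 1*(-8))))**2 = -(sqrt(-6 + (-23 + 8)))**2 = -(sqrt(-6 - 15))**2 = -(sqrt(-21))**2 = -(I*sqrt(21))**2 = -1*(-21) = 21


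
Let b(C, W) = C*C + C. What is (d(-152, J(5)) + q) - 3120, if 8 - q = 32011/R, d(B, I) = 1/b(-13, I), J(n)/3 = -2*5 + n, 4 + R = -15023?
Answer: -810019889/260468 ≈ -3109.9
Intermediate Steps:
R = -15027 (R = -4 - 15023 = -15027)
b(C, W) = C + C² (b(C, W) = C² + C = C + C²)
J(n) = -30 + 3*n (J(n) = 3*(-2*5 + n) = 3*(-10 + n) = -30 + 3*n)
d(B, I) = 1/156 (d(B, I) = 1/(-13*(1 - 13)) = 1/(-13*(-12)) = 1/156)
q = 152227/15027 (q = 8 - 32011/(-15027) = 8 - 32011*(-1)/15027 = 8 - 1*(-32011/15027) = 8 + 32011/15027 = 152227/15027 ≈ 10.130)
(d(-152, J(5)) + q) - 3120 = (1/156 + 152227/15027) - 3120 = 2640271/260468 - 3120 = -810019889/260468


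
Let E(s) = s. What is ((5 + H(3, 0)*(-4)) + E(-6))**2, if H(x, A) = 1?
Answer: 25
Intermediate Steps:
((5 + H(3, 0)*(-4)) + E(-6))**2 = ((5 + 1*(-4)) - 6)**2 = ((5 - 4) - 6)**2 = (1 - 6)**2 = (-5)**2 = 25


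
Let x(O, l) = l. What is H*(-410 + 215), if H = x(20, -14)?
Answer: 2730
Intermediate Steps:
H = -14
H*(-410 + 215) = -14*(-410 + 215) = -14*(-195) = 2730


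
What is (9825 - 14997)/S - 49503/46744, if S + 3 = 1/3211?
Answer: 12122100693/7034972 ≈ 1723.1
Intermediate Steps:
S = -9632/3211 (S = -3 + 1/3211 = -9632/3211 ≈ -2.9997)
(9825 - 14997)/S - 49503/46744 = (9825 - 14997)/(-9632/3211) - 49503/46744 = -5172*(-3211/9632) - 49503*1/46744 = 4151823/2408 - 49503/46744 = 12122100693/7034972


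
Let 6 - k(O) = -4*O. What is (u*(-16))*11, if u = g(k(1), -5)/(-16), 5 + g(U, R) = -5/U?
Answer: -121/2 ≈ -60.500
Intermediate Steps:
k(O) = 6 + 4*O (k(O) = 6 - (-4)*O = 6 + 4*O)
g(U, R) = -5 - 5/U
u = 11/32 (u = (-5 - 5/(6 + 4*1))/(-16) = (-5 - 5/(6 + 4))*(-1/16) = (-5 - 5/10)*(-1/16) = (-5 - 5*1/10)*(-1/16) = (-5 - 1/2)*(-1/16) = -11/2*(-1/16) = 11/32 ≈ 0.34375)
(u*(-16))*11 = ((11/32)*(-16))*11 = -11/2*11 = -121/2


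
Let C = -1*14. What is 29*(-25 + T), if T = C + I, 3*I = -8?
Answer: -3625/3 ≈ -1208.3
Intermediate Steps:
I = -8/3 (I = (1/3)*(-8) = -8/3 ≈ -2.6667)
C = -14
T = -50/3 (T = -14 - 8/3 = -50/3 ≈ -16.667)
29*(-25 + T) = 29*(-25 - 50/3) = 29*(-125/3) = -3625/3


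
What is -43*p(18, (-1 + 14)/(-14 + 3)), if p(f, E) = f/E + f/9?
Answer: 7396/13 ≈ 568.92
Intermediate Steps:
p(f, E) = f/9 + f/E (p(f, E) = f/E + f*(⅑) = f/E + f/9 = f/9 + f/E)
-43*p(18, (-1 + 14)/(-14 + 3)) = -43*((⅑)*18 + 18/(((-1 + 14)/(-14 + 3)))) = -43*(2 + 18/((13/(-11)))) = -43*(2 + 18/((13*(-1/11)))) = -43*(2 + 18/(-13/11)) = -43*(2 + 18*(-11/13)) = -43*(2 - 198/13) = -43*(-172/13) = 7396/13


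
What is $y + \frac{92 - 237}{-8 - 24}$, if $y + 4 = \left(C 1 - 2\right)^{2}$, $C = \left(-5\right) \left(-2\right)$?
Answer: $\frac{2065}{32} \approx 64.531$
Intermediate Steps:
$C = 10$
$y = 60$ ($y = -4 + \left(10 \cdot 1 - 2\right)^{2} = -4 + \left(10 - 2\right)^{2} = -4 + 8^{2} = -4 + 64 = 60$)
$y + \frac{92 - 237}{-8 - 24} = 60 + \frac{92 - 237}{-8 - 24} = 60 - \frac{145}{-32} = 60 - - \frac{145}{32} = 60 + \frac{145}{32} = \frac{2065}{32}$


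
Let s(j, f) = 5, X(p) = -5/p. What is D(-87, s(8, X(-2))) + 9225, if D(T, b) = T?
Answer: 9138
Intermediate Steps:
D(-87, s(8, X(-2))) + 9225 = -87 + 9225 = 9138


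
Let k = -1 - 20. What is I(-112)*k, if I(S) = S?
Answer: 2352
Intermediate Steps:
k = -21
I(-112)*k = -112*(-21) = 2352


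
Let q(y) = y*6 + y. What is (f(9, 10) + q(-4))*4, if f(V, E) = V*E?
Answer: 248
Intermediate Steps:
q(y) = 7*y (q(y) = 6*y + y = 7*y)
f(V, E) = E*V
(f(9, 10) + q(-4))*4 = (10*9 + 7*(-4))*4 = (90 - 28)*4 = 62*4 = 248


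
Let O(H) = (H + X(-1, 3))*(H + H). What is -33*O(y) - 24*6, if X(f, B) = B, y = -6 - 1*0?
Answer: -1332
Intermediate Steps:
y = -6 (y = -6 + 0 = -6)
O(H) = 2*H*(3 + H) (O(H) = (H + 3)*(H + H) = (3 + H)*(2*H) = 2*H*(3 + H))
-33*O(y) - 24*6 = -66*(-6)*(3 - 6) - 24*6 = -66*(-6)*(-3) - 144 = -33*36 - 144 = -1188 - 144 = -1332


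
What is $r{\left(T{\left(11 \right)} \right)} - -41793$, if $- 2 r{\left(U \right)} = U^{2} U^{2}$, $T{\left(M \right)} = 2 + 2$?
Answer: $41665$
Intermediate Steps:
$T{\left(M \right)} = 4$
$r{\left(U \right)} = - \frac{U^{4}}{2}$ ($r{\left(U \right)} = - \frac{U^{2} U^{2}}{2} = - \frac{U^{4}}{2}$)
$r{\left(T{\left(11 \right)} \right)} - -41793 = - \frac{4^{4}}{2} - -41793 = \left(- \frac{1}{2}\right) 256 + 41793 = -128 + 41793 = 41665$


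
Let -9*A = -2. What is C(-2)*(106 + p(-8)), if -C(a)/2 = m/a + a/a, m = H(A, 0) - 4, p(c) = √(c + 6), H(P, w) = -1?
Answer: -742 - 7*I*√2 ≈ -742.0 - 9.8995*I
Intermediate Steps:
A = 2/9 (A = -⅑*(-2) = 2/9 ≈ 0.22222)
p(c) = √(6 + c)
m = -5 (m = -1 - 4 = -5)
C(a) = -2 + 10/a (C(a) = -2*(-5/a + a/a) = -2*(-5/a + 1) = -2*(1 - 5/a) = -2 + 10/a)
C(-2)*(106 + p(-8)) = (-2 + 10/(-2))*(106 + √(6 - 8)) = (-2 + 10*(-½))*(106 + √(-2)) = (-2 - 5)*(106 + I*√2) = -7*(106 + I*√2) = -742 - 7*I*√2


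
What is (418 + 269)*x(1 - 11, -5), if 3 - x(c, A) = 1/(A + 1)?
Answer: 8931/4 ≈ 2232.8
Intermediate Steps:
x(c, A) = 3 - 1/(1 + A) (x(c, A) = 3 - 1/(A + 1) = 3 - 1/(1 + A))
(418 + 269)*x(1 - 11, -5) = (418 + 269)*((2 + 3*(-5))/(1 - 5)) = 687*((2 - 15)/(-4)) = 687*(-¼*(-13)) = 687*(13/4) = 8931/4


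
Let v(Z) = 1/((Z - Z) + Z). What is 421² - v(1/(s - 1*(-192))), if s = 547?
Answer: 176502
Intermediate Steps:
v(Z) = 1/Z (v(Z) = 1/(0 + Z) = 1/Z)
421² - v(1/(s - 1*(-192))) = 421² - 1/(1/(547 - 1*(-192))) = 177241 - 1/(1/(547 + 192)) = 177241 - 1/(1/739) = 177241 - 1/1/739 = 177241 - 1*739 = 177241 - 739 = 176502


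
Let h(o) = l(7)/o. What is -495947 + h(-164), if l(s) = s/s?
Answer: -81335309/164 ≈ -4.9595e+5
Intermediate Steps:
l(s) = 1
h(o) = 1/o
-495947 + h(-164) = -495947 + 1/(-164) = -495947 - 1/164 = -81335309/164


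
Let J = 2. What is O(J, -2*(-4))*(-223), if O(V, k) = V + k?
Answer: -2230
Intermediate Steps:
O(J, -2*(-4))*(-223) = (2 - 2*(-4))*(-223) = (2 + 8)*(-223) = 10*(-223) = -2230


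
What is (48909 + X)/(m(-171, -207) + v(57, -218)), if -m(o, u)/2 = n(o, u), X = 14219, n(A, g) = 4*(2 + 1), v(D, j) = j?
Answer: -31564/121 ≈ -260.86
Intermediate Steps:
n(A, g) = 12 (n(A, g) = 4*3 = 12)
m(o, u) = -24 (m(o, u) = -2*12 = -24)
(48909 + X)/(m(-171, -207) + v(57, -218)) = (48909 + 14219)/(-24 - 218) = 63128/(-242) = 63128*(-1/242) = -31564/121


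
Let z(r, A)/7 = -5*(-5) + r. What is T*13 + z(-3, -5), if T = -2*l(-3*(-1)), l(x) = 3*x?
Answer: -80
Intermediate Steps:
z(r, A) = 175 + 7*r (z(r, A) = 7*(-5*(-5) + r) = 7*(25 + r) = 175 + 7*r)
T = -18 (T = -6*(-3*(-1)) = -6*3 = -2*9 = -18)
T*13 + z(-3, -5) = -18*13 + (175 + 7*(-3)) = -234 + (175 - 21) = -234 + 154 = -80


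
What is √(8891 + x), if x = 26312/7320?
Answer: √7446776910/915 ≈ 94.311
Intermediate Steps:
x = 3289/915 (x = 26312*(1/7320) = 3289/915 ≈ 3.5945)
√(8891 + x) = √(8891 + 3289/915) = √(8138554/915) = √7446776910/915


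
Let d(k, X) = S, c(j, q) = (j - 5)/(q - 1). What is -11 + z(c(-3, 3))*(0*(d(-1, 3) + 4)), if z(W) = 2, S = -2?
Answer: -11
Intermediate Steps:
c(j, q) = (-5 + j)/(-1 + q)
d(k, X) = -2
-11 + z(c(-3, 3))*(0*(d(-1, 3) + 4)) = -11 + 2*(0*(-2 + 4)) = -11 + 2*(0*2) = -11 + 2*0 = -11 + 0 = -11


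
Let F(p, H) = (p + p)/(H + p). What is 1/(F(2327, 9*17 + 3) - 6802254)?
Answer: -191/1299230156 ≈ -1.4701e-7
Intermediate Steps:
F(p, H) = 2*p/(H + p) (F(p, H) = (2*p)/(H + p) = 2*p/(H + p))
1/(F(2327, 9*17 + 3) - 6802254) = 1/(2*2327/((9*17 + 3) + 2327) - 6802254) = 1/(2*2327/((153 + 3) + 2327) - 6802254) = 1/(2*2327/(156 + 2327) - 6802254) = 1/(2*2327/2483 - 6802254) = 1/(2*2327*(1/2483) - 6802254) = 1/(358/191 - 6802254) = 1/(-1299230156/191) = -191/1299230156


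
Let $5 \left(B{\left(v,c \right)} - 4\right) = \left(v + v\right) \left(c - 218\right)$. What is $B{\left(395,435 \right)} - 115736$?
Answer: $-81446$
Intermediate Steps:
$B{\left(v,c \right)} = 4 + \frac{2 v \left(-218 + c\right)}{5}$ ($B{\left(v,c \right)} = 4 + \frac{\left(v + v\right) \left(c - 218\right)}{5} = 4 + \frac{2 v \left(-218 + c\right)}{5}$)
$B{\left(395,435 \right)} - 115736 = \left(4 - 34444 + \frac{2}{5} \cdot 435 \cdot 395\right) - 115736 = \left(4 - 34444 + 68730\right) - 115736 = 34290 - 115736 = -81446$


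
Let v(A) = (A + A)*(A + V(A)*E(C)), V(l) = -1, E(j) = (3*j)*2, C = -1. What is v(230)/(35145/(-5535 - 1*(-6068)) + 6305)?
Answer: 5786248/339571 ≈ 17.040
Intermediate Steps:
E(j) = 6*j
v(A) = 2*A*(6 + A) (v(A) = (A + A)*(A - 6*(-1)) = (2*A)*(A - 1*(-6)) = (2*A)*(A + 6) = (2*A)*(6 + A) = 2*A*(6 + A))
v(230)/(35145/(-5535 - 1*(-6068)) + 6305) = (2*230*(6 + 230))/(35145/(-5535 - 1*(-6068)) + 6305) = (2*230*236)/(35145/(-5535 + 6068) + 6305) = 108560/(35145/533 + 6305) = 108560/(3395710/533) = 108560*(533/3395710) = 5786248/339571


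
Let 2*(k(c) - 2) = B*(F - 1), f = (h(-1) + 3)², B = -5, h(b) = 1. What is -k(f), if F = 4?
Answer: 11/2 ≈ 5.5000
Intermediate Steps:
f = 16 (f = (1 + 3)² = 4² = 16)
k(c) = -11/2 (k(c) = 2 + (-5*(4 - 1))/2 = 2 + (-5*3)/2 = 2 + (½)*(-15) = 2 - 15/2 = -11/2)
-k(f) = -1*(-11/2) = 11/2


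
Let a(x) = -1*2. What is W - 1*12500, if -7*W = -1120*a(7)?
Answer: -12820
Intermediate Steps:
a(x) = -2
W = -320 (W = -(-160)*(-2) = -1/7*2240 = -320)
W - 1*12500 = -320 - 1*12500 = -320 - 12500 = -12820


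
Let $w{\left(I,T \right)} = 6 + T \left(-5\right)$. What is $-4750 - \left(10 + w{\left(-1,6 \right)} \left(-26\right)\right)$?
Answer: $-5384$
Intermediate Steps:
$w{\left(I,T \right)} = 6 - 5 T$
$-4750 - \left(10 + w{\left(-1,6 \right)} \left(-26\right)\right) = -4750 - \left(10 + \left(6 - 30\right) \left(-26\right)\right) = -4750 - \left(10 - -624\right) = -4750 - \left(10 + 624\right) = -4750 - 634 = -5384$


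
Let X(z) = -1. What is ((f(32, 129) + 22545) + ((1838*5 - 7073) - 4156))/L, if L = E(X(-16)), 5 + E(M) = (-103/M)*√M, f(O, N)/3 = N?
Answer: -104465/10634 - 2151979*I/10634 ≈ -9.8237 - 202.37*I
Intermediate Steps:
f(O, N) = 3*N
E(M) = -5 - 103/√M (E(M) = -5 + (-103/M)*√M = -5 - 103/√M)
L = -5 + 103*I (L = -5 - (-103)*I = -5 + 103*I ≈ -5.0 + 103.0*I)
((f(32, 129) + 22545) + ((1838*5 - 7073) - 4156))/L = ((3*129 + 22545) + ((1838*5 - 7073) - 4156))/(-5 + 103*I) = ((387 + 22545) + ((9190 - 7073) - 4156))*((-5 - 103*I)/10634) = (22932 + (2117 - 4156))*((-5 - 103*I)/10634) = (22932 - 2039)*((-5 - 103*I)/10634) = 20893*((-5 - 103*I)/10634) = 20893*(-5 - 103*I)/10634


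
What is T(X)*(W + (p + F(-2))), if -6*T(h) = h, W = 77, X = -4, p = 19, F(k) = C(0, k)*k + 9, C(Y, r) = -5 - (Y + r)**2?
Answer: 82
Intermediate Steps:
F(k) = 9 + k*(-5 - k**2) (F(k) = (-5 - (0 + k)**2)*k + 9 = (-5 - k**2)*k + 9 = k*(-5 - k**2) + 9 = 9 + k*(-5 - k**2))
T(h) = -h/6
T(X)*(W + (p + F(-2))) = (-1/6*(-4))*(77 + (19 + (9 - 1*(-2)*(5 + (-2)**2)))) = 2*(77 + (19 + (9 - 1*(-2)*(5 + 4))))/3 = 2*(77 + (19 + (9 - 1*(-2)*9)))/3 = 2*(77 + (19 + (9 + 18)))/3 = 2*(77 + (19 + 27))/3 = 2*(77 + 46)/3 = (2/3)*123 = 82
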